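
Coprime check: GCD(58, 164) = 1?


Euclidean algorithm:
164 = 2 * 58 + 48
58 = 1 * 48 + 10
48 = 4 * 10 + 8
10 = 1 * 8 + 2
8 = 4 * 2 + 0
GCD(58, 164) = 2

No, not coprime (GCD = 2)


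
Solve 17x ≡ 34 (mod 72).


GCD(17, 72) = 1, unique solution
a^(-1) mod 72 = 17
x = 17 * 34 mod 72 = 2

x ≡ 2 (mod 72)


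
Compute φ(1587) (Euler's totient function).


1587 = 3 × 23^2
Prime factors: 3, 23
φ(1587) = 1587 × (1-1/3) × (1-1/23)
= 1587 × 2/3 × 22/23 = 1012

φ(1587) = 1012


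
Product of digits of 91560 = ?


9 × 1 × 5 × 6 × 0 = 0


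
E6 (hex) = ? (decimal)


E6 (base 16) = 230 (decimal)
230 (decimal) = 230 (base 10)


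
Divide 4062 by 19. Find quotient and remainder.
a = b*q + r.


4062 = 19 * 213 + 15
Check: 4047 + 15 = 4062

q = 213, r = 15


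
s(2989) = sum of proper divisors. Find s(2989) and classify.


Proper divisors: 1, 7, 49, 61, 427
Sum = 1 + 7 + 49 + 61 + 427 = 545
545 < 2989 → deficient

s(2989) = 545 (deficient)


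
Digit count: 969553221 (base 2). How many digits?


969553221 in base 2 = 111001110010100011010101000101
Number of digits = 30

30 digits (base 2)


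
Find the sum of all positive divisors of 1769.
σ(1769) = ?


Divisors of 1769: 1, 29, 61, 1769
Sum = 1 + 29 + 61 + 1769 = 1860

σ(1769) = 1860


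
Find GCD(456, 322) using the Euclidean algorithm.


456 = 1 * 322 + 134
322 = 2 * 134 + 54
134 = 2 * 54 + 26
54 = 2 * 26 + 2
26 = 13 * 2 + 0
GCD = 2


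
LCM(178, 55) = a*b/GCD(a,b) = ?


GCD(178, 55) = 1
LCM = 178*55/1 = 9790/1 = 9790

LCM = 9790


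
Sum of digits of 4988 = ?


4 + 9 + 8 + 8 = 29


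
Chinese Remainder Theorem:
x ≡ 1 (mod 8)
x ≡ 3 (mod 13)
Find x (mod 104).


M = 8*13 = 104
M1 = M/8 = 13, M2 = M/13 = 8
M1^(-1) mod 8 = 5, M2^(-1) mod 13 = 5
x = 1*13*5 + 3*8*5 = 185
185 mod 104 = 81
Check: 81 mod 8 = 1 ✓, 81 mod 13 = 3 ✓

x ≡ 81 (mod 104)


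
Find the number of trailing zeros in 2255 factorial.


floor(2255/5) = 451
floor(2255/25) = 90
floor(2255/125) = 18
floor(2255/625) = 3
Total = 562

562 trailing zeros


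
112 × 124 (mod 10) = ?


112 × 124 = 13888
13888 mod 10 = 8


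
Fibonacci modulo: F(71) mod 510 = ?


F(k) mod 510 for k=1..71:
1, 1, 2, 3, 5, 8, 13, 21, 34, 55, 89, 144, 233, 377, 100, 477, 67, 34, 101, 135, 236, 371, 97, 468, 55, 13, 68, 81, 149, 230, 379, 99, 478, 67, 35, 102, 137, 239, 376, 105, 481, 76, 47, 123, 170, 293, 463, 246, 199, 445, 134, 69, 203, 272, 475, 237, 202, 439, 131, 60, 191, 251, 442, 183, 115, 298, 413, 201, 104, 305, 409
F(71) mod 510 = 409


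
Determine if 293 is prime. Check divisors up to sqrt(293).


Check divisors up to sqrt(293) = 17.1172
No divisors found.
293 is prime.

Yes, 293 is prime


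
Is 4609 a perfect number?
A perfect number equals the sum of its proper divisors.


Proper divisors of 4609: 1, 11, 419
Sum = 1 + 11 + 419 = 431

No, 4609 is not perfect (431 ≠ 4609)


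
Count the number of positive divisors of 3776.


3776 = 2^6 × 59^1
d(3776) = (6+1) × (1+1) = 14

14 divisors


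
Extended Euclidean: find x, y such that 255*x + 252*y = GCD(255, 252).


Tabular extended Euclidean (each row: r = 255*s + 252*t):
r=255, s=1, t=0
r=252, s=0, t=1
q=1: r=3, s=1, t=-1   [255*(1) + 252*(-1) = 3]
q=84: r=0, s=-84, t=85   [255*(-84) + 252*(85) = 0]
GCD = 3; from the row with r=3: x=1, y=-1
Check: 255*(1) + 252*(-1) = 255 - 252 = 3

GCD = 3, x = 1, y = -1


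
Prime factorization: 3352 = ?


3352 / 2 = 1676
1676 / 2 = 838
838 / 2 = 419
419 / 419 = 1
3352 = 2^3 × 419


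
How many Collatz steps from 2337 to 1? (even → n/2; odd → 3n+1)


2337 → 7012 → 3506 → 1753 → 5260 → 2630 → 1315 → 3946 → 1973 → 5920 → 2960 → 1480 → 740 → 370 → 185 → 556 → 278 → 139 → 418 → 209 → 628 → 314 → 157 → 472 → 236 → 118 → 59 → 178 → 89 → 268 → 134 → 67 → 202 → 101 → 304 → 152 → 76 → 38 → 19 → 58 → 29 → 88 → 44 → 22 → 11 → 34 → 17 → 52 → 26 → 13 → 40 → 20 → 10 → 5 → 16 → 8 → 4 → 2 → 1
Total steps = 58

58 steps


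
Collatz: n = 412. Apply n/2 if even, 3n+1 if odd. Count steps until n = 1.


412 → 206 → 103 → 310 → 155 → 466 → 233 → 700 → 350 → 175 → 526 → 263 → 790 → 395 → 1186 → 593 → 1780 → 890 → 445 → 1336 → 668 → 334 → 167 → 502 → 251 → 754 → 377 → 1132 → 566 → 283 → 850 → 425 → 1276 → 638 → 319 → 958 → 479 → 1438 → 719 → 2158 → 1079 → 3238 → 1619 → 4858 → 2429 → 7288 → 3644 → 1822 → 911 → 2734 → 1367 → 4102 → 2051 → 6154 → 3077 → 9232 → 4616 → 2308 → 1154 → 577 → 1732 → 866 → 433 → 1300 → 650 → 325 → 976 → 488 → 244 → 122 → 61 → 184 → 92 → 46 → 23 → 70 → 35 → 106 → 53 → 160 → 80 → 40 → 20 → 10 → 5 → 16 → 8 → 4 → 2 → 1
Total steps = 89

89 steps


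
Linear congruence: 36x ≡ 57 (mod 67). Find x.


GCD(36, 67) = 1, unique solution
a^(-1) mod 67 = 54
x = 54 * 57 mod 67 = 63

x ≡ 63 (mod 67)


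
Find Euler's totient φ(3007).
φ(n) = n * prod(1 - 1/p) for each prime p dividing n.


3007 = 31 × 97
Prime factors: 31, 97
φ(3007) = 3007 × (1-1/31) × (1-1/97)
= 3007 × 30/31 × 96/97 = 2880

φ(3007) = 2880


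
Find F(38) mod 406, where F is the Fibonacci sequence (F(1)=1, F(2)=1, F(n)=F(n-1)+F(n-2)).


F(k) mod 406 for k=1..38:
1, 1, 2, 3, 5, 8, 13, 21, 34, 55, 89, 144, 233, 377, 204, 175, 379, 148, 121, 269, 390, 253, 237, 84, 321, 405, 320, 319, 233, 146, 379, 119, 92, 211, 303, 108, 5, 113
F(38) mod 406 = 113


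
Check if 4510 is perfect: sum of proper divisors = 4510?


Proper divisors of 4510: 1, 2, 5, 10, 11, 22, 41, 55, 82, 110, 205, 410, 451, 902, 2255
Sum = 1 + 2 + 5 + 10 + 11 + 22 + 41 + 55 + 82 + 110 + 205 + 410 + 451 + 902 + 2255 = 4562

No, 4510 is not perfect (4562 ≠ 4510)


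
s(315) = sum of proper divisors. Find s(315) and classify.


Proper divisors: 1, 3, 5, 7, 9, 15, 21, 35, 45, 63, 105
Sum = 1 + 3 + 5 + 7 + 9 + 15 + 21 + 35 + 45 + 63 + 105 = 309
309 < 315 → deficient

s(315) = 309 (deficient)


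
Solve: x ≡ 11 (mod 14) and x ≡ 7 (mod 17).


M = 14*17 = 238
M1 = M/14 = 17, M2 = M/17 = 14
M1^(-1) mod 14 = 5, M2^(-1) mod 17 = 11
x = 11*17*5 + 7*14*11 = 2013
2013 mod 238 = 109
Check: 109 mod 14 = 11 ✓, 109 mod 17 = 7 ✓

x ≡ 109 (mod 238)


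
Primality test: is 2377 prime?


Check divisors up to sqrt(2377) = 48.7545
No divisors found.
2377 is prime.

Yes, 2377 is prime


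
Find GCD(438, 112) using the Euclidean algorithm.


438 = 3 * 112 + 102
112 = 1 * 102 + 10
102 = 10 * 10 + 2
10 = 5 * 2 + 0
GCD = 2


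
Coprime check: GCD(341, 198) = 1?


Euclidean algorithm:
341 = 1 * 198 + 143
198 = 1 * 143 + 55
143 = 2 * 55 + 33
55 = 1 * 33 + 22
33 = 1 * 22 + 11
22 = 2 * 11 + 0
GCD(341, 198) = 11

No, not coprime (GCD = 11)


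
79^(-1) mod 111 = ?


Use the extended Euclidean algorithm on (111, 79); each row r = 111*s + 79*t:
r=111, s=1, t=0
r=79, s=0, t=1
q=1: r=32, s=1, t=-1   [111*(1) + 79*(-1) = 32]
q=2: r=15, s=-2, t=3   [111*(-2) + 79*(3) = 15]
q=2: r=2, s=5, t=-7   [111*(5) + 79*(-7) = 2]
q=7: r=1, s=-37, t=52   [111*(-37) + 79*(52) = 1]
q=2: r=0, s=79, t=-111   [111*(79) + 79*(-111) = 0]
GCD = 1 with t = 52, so 79*(52) ≡ 1 (mod 111)
Inverse = 52 mod 111 = 52
Check: 79 * 52 = 4108 ≡ 1 (mod 111)

79^(-1) ≡ 52 (mod 111)


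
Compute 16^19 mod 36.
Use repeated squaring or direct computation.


16^1 mod 36 = 16
16^2 mod 36 = 4
16^3 mod 36 = 28
16^4 mod 36 = 16
16^5 mod 36 = 4
16^6 mod 36 = 28
16^7 mod 36 = 16
16^8 mod 36 = 4
16^9 mod 36 = 28
16^10 mod 36 = 16
16^11 mod 36 = 4
16^12 mod 36 = 28
16^13 mod 36 = 16
16^14 mod 36 = 4
16^15 mod 36 = 28
16^16 mod 36 = 16
16^17 mod 36 = 4
16^18 mod 36 = 28
16^19 mod 36 = 16


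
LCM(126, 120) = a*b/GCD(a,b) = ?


GCD(126, 120) = 6
LCM = 126*120/6 = 15120/6 = 2520

LCM = 2520


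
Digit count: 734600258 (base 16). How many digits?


734600258 in base 16 = 2BC91C42
Number of digits = 8

8 digits (base 16)


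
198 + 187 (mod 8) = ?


198 + 187 = 385
385 mod 8 = 1


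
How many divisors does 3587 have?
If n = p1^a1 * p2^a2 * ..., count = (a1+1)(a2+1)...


3587 = 17^1 × 211^1
d(3587) = (1+1) × (1+1) = 4

4 divisors


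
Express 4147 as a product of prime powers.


4147 / 11 = 377
377 / 13 = 29
29 / 29 = 1
4147 = 11 × 13 × 29


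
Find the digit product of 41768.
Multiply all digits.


4 × 1 × 7 × 6 × 8 = 1344


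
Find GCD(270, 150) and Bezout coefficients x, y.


Tabular extended Euclidean (each row: r = 270*s + 150*t):
r=270, s=1, t=0
r=150, s=0, t=1
q=1: r=120, s=1, t=-1   [270*(1) + 150*(-1) = 120]
q=1: r=30, s=-1, t=2   [270*(-1) + 150*(2) = 30]
q=4: r=0, s=5, t=-9   [270*(5) + 150*(-9) = 0]
GCD = 30; from the row with r=30: x=-1, y=2
Check: 270*(-1) + 150*(2) = -270 + 300 = 30

GCD = 30, x = -1, y = 2


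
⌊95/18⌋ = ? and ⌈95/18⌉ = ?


95/18 = 5.2778
floor = 5
ceil = 6

floor = 5, ceil = 6


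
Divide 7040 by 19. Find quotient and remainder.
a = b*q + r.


7040 = 19 * 370 + 10
Check: 7030 + 10 = 7040

q = 370, r = 10


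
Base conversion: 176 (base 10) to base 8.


176 (base 10) = 176 (decimal)
176 (decimal) = 260 (base 8)


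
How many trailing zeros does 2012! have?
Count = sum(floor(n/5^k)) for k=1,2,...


floor(2012/5) = 402
floor(2012/25) = 80
floor(2012/125) = 16
floor(2012/625) = 3
Total = 501

501 trailing zeros


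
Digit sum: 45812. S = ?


4 + 5 + 8 + 1 + 2 = 20


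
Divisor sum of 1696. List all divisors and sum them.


Divisors of 1696: 1, 2, 4, 8, 16, 32, 53, 106, 212, 424, 848, 1696
Sum = 1 + 2 + 4 + 8 + 16 + 32 + 53 + 106 + 212 + 424 + 848 + 1696 = 3402

σ(1696) = 3402


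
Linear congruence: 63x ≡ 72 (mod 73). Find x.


GCD(63, 73) = 1, unique solution
a^(-1) mod 73 = 51
x = 51 * 72 mod 73 = 22

x ≡ 22 (mod 73)


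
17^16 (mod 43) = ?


17^1 mod 43 = 17
17^2 mod 43 = 31
17^3 mod 43 = 11
17^4 mod 43 = 15
17^5 mod 43 = 40
17^6 mod 43 = 35
17^7 mod 43 = 36
17^8 mod 43 = 10
17^9 mod 43 = 41
17^10 mod 43 = 9
17^11 mod 43 = 24
17^12 mod 43 = 21
17^13 mod 43 = 13
17^14 mod 43 = 6
17^15 mod 43 = 16
17^16 mod 43 = 14


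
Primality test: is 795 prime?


795 / 3 = 265 (exact division)
795 is NOT prime.

No, 795 is not prime


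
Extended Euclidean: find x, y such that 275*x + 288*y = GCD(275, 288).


Tabular extended Euclidean (each row: r = 275*s + 288*t):
r=275, s=1, t=0
r=288, s=0, t=1
q=0: r=275, s=1, t=0   [275*(1) + 288*(0) = 275]
q=1: r=13, s=-1, t=1   [275*(-1) + 288*(1) = 13]
q=21: r=2, s=22, t=-21   [275*(22) + 288*(-21) = 2]
q=6: r=1, s=-133, t=127   [275*(-133) + 288*(127) = 1]
q=2: r=0, s=288, t=-275   [275*(288) + 288*(-275) = 0]
GCD = 1; from the row with r=1: x=-133, y=127
Check: 275*(-133) + 288*(127) = -36575 + 36576 = 1

GCD = 1, x = -133, y = 127


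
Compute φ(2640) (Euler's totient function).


2640 = 2^4 × 3 × 5 × 11
Prime factors: 2, 3, 5, 11
φ(2640) = 2640 × (1-1/2) × (1-1/3) × (1-1/5) × (1-1/11)
= 2640 × 1/2 × 2/3 × 4/5 × 10/11 = 640

φ(2640) = 640


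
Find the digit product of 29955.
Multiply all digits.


2 × 9 × 9 × 5 × 5 = 4050


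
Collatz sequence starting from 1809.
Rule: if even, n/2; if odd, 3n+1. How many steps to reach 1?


1809 → 5428 → 2714 → 1357 → 4072 → 2036 → 1018 → 509 → 1528 → 764 → 382 → 191 → 574 → 287 → 862 → 431 → 1294 → 647 → 1942 → 971 → 2914 → 1457 → 4372 → 2186 → 1093 → 3280 → 1640 → 820 → 410 → 205 → 616 → 308 → 154 → 77 → 232 → 116 → 58 → 29 → 88 → 44 → 22 → 11 → 34 → 17 → 52 → 26 → 13 → 40 → 20 → 10 → 5 → 16 → 8 → 4 → 2 → 1
Total steps = 55

55 steps


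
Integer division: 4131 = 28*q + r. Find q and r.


4131 = 28 * 147 + 15
Check: 4116 + 15 = 4131

q = 147, r = 15


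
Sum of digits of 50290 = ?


5 + 0 + 2 + 9 + 0 = 16


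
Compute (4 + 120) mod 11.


4 + 120 = 124
124 mod 11 = 3


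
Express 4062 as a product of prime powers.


4062 / 2 = 2031
2031 / 3 = 677
677 / 677 = 1
4062 = 2 × 3 × 677


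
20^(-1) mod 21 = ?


Use the extended Euclidean algorithm on (21, 20); each row r = 21*s + 20*t:
r=21, s=1, t=0
r=20, s=0, t=1
q=1: r=1, s=1, t=-1   [21*(1) + 20*(-1) = 1]
q=20: r=0, s=-20, t=21   [21*(-20) + 20*(21) = 0]
GCD = 1 with t = -1, so 20*(-1) ≡ 1 (mod 21)
Inverse = -1 mod 21 = 20
Check: 20 * 20 = 400 ≡ 1 (mod 21)

20^(-1) ≡ 20 (mod 21)


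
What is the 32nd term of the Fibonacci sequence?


Sequence: 1, 1, 2, 3, 5, 8, 13, 21, 34, 55, 89, 144, 233, 377, 610, 987, 1597, 2584, 4181, 6765, 10946, 17711, 28657, 46368, 75025, 121393, 196418, 317811, 514229, 832040, 1346269, 2178309
F(32) = 2178309


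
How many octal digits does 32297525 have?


32297525 in base 8 = 173151065
Number of digits = 9

9 digits (base 8)


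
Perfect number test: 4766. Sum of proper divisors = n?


Proper divisors of 4766: 1, 2, 2383
Sum = 1 + 2 + 2383 = 2386

No, 4766 is not perfect (2386 ≠ 4766)


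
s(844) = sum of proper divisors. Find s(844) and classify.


Proper divisors: 1, 2, 4, 211, 422
Sum = 1 + 2 + 4 + 211 + 422 = 640
640 < 844 → deficient

s(844) = 640 (deficient)


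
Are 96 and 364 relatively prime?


Euclidean algorithm:
364 = 3 * 96 + 76
96 = 1 * 76 + 20
76 = 3 * 20 + 16
20 = 1 * 16 + 4
16 = 4 * 4 + 0
GCD(96, 364) = 4

No, not coprime (GCD = 4)


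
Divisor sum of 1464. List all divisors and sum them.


Divisors of 1464: 1, 2, 3, 4, 6, 8, 12, 24, 61, 122, 183, 244, 366, 488, 732, 1464
Sum = 1 + 2 + 3 + 4 + 6 + 8 + 12 + 24 + 61 + 122 + 183 + 244 + 366 + 488 + 732 + 1464 = 3720

σ(1464) = 3720


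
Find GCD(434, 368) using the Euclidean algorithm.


434 = 1 * 368 + 66
368 = 5 * 66 + 38
66 = 1 * 38 + 28
38 = 1 * 28 + 10
28 = 2 * 10 + 8
10 = 1 * 8 + 2
8 = 4 * 2 + 0
GCD = 2


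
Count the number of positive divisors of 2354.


2354 = 2^1 × 11^1 × 107^1
d(2354) = (1+1) × (1+1) × (1+1) = 8

8 divisors


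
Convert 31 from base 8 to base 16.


31 (base 8) = 25 (decimal)
25 (decimal) = 19 (base 16)


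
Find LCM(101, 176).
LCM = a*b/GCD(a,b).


GCD(101, 176) = 1
LCM = 101*176/1 = 17776/1 = 17776

LCM = 17776


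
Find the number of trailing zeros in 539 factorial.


floor(539/5) = 107
floor(539/25) = 21
floor(539/125) = 4
Total = 132

132 trailing zeros


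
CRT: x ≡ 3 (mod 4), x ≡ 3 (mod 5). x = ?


M = 4*5 = 20
M1 = M/4 = 5, M2 = M/5 = 4
M1^(-1) mod 4 = 1, M2^(-1) mod 5 = 4
x = 3*5*1 + 3*4*4 = 63
63 mod 20 = 3
Check: 3 mod 4 = 3 ✓, 3 mod 5 = 3 ✓

x ≡ 3 (mod 20)


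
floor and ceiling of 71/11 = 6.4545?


71/11 = 6.4545
floor = 6
ceil = 7

floor = 6, ceil = 7


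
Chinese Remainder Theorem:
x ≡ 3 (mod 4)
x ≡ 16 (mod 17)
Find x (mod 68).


M = 4*17 = 68
M1 = M/4 = 17, M2 = M/17 = 4
M1^(-1) mod 4 = 1, M2^(-1) mod 17 = 13
x = 3*17*1 + 16*4*13 = 883
883 mod 68 = 67
Check: 67 mod 4 = 3 ✓, 67 mod 17 = 16 ✓

x ≡ 67 (mod 68)


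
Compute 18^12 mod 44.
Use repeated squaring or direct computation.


18^1 mod 44 = 18
18^2 mod 44 = 16
18^3 mod 44 = 24
18^4 mod 44 = 36
18^5 mod 44 = 32
18^6 mod 44 = 4
18^7 mod 44 = 28
18^8 mod 44 = 20
18^9 mod 44 = 8
18^10 mod 44 = 12
18^11 mod 44 = 40
18^12 mod 44 = 16


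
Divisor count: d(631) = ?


631 = 631^1
d(631) = (1+1) = 2

2 divisors


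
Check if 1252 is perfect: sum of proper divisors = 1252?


Proper divisors of 1252: 1, 2, 4, 313, 626
Sum = 1 + 2 + 4 + 313 + 626 = 946

No, 1252 is not perfect (946 ≠ 1252)


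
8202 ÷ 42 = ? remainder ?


8202 = 42 * 195 + 12
Check: 8190 + 12 = 8202

q = 195, r = 12


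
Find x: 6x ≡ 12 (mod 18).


GCD(6, 18) = 6 divides 12
Divide: 1x ≡ 2 (mod 3)
x ≡ 2 (mod 3)


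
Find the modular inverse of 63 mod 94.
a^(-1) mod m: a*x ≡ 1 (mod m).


Use the extended Euclidean algorithm on (94, 63); each row r = 94*s + 63*t:
r=94, s=1, t=0
r=63, s=0, t=1
q=1: r=31, s=1, t=-1   [94*(1) + 63*(-1) = 31]
q=2: r=1, s=-2, t=3   [94*(-2) + 63*(3) = 1]
q=31: r=0, s=63, t=-94   [94*(63) + 63*(-94) = 0]
GCD = 1 with t = 3, so 63*(3) ≡ 1 (mod 94)
Inverse = 3 mod 94 = 3
Check: 63 * 3 = 189 ≡ 1 (mod 94)

63^(-1) ≡ 3 (mod 94)


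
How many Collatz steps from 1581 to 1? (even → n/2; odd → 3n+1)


1581 → 4744 → 2372 → 1186 → 593 → 1780 → 890 → 445 → 1336 → 668 → 334 → 167 → 502 → 251 → 754 → 377 → 1132 → 566 → 283 → 850 → 425 → 1276 → 638 → 319 → 958 → 479 → 1438 → 719 → 2158 → 1079 → 3238 → 1619 → 4858 → 2429 → 7288 → 3644 → 1822 → 911 → 2734 → 1367 → 4102 → 2051 → 6154 → 3077 → 9232 → 4616 → 2308 → 1154 → 577 → 1732 → 866 → 433 → 1300 → 650 → 325 → 976 → 488 → 244 → 122 → 61 → 184 → 92 → 46 → 23 → 70 → 35 → 106 → 53 → 160 → 80 → 40 → 20 → 10 → 5 → 16 → 8 → 4 → 2 → 1
Total steps = 78

78 steps


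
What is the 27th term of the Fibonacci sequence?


Sequence: 1, 1, 2, 3, 5, 8, 13, 21, 34, 55, 89, 144, 233, 377, 610, 987, 1597, 2584, 4181, 6765, 10946, 17711, 28657, 46368, 75025, 121393, 196418
F(27) = 196418


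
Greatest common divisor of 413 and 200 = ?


413 = 2 * 200 + 13
200 = 15 * 13 + 5
13 = 2 * 5 + 3
5 = 1 * 3 + 2
3 = 1 * 2 + 1
2 = 2 * 1 + 0
GCD = 1


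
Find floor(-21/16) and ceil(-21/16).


-21/16 = -1.3125
floor = -2
ceil = -1

floor = -2, ceil = -1


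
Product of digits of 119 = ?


1 × 1 × 9 = 9


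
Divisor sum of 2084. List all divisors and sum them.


Divisors of 2084: 1, 2, 4, 521, 1042, 2084
Sum = 1 + 2 + 4 + 521 + 1042 + 2084 = 3654

σ(2084) = 3654


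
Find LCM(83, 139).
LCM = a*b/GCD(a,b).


GCD(83, 139) = 1
LCM = 83*139/1 = 11537/1 = 11537

LCM = 11537


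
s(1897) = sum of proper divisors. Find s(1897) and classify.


Proper divisors: 1, 7, 271
Sum = 1 + 7 + 271 = 279
279 < 1897 → deficient

s(1897) = 279 (deficient)


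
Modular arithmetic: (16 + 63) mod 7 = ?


16 + 63 = 79
79 mod 7 = 2


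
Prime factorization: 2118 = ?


2118 / 2 = 1059
1059 / 3 = 353
353 / 353 = 1
2118 = 2 × 3 × 353


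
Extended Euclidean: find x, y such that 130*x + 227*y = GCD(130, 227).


Tabular extended Euclidean (each row: r = 130*s + 227*t):
r=130, s=1, t=0
r=227, s=0, t=1
q=0: r=130, s=1, t=0   [130*(1) + 227*(0) = 130]
q=1: r=97, s=-1, t=1   [130*(-1) + 227*(1) = 97]
q=1: r=33, s=2, t=-1   [130*(2) + 227*(-1) = 33]
q=2: r=31, s=-5, t=3   [130*(-5) + 227*(3) = 31]
q=1: r=2, s=7, t=-4   [130*(7) + 227*(-4) = 2]
q=15: r=1, s=-110, t=63   [130*(-110) + 227*(63) = 1]
q=2: r=0, s=227, t=-130   [130*(227) + 227*(-130) = 0]
GCD = 1; from the row with r=1: x=-110, y=63
Check: 130*(-110) + 227*(63) = -14300 + 14301 = 1

GCD = 1, x = -110, y = 63


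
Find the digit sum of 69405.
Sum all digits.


6 + 9 + 4 + 0 + 5 = 24


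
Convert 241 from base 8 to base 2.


241 (base 8) = 161 (decimal)
161 (decimal) = 10100001 (base 2)


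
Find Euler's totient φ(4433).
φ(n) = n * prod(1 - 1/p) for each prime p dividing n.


4433 = 11 × 13 × 31
Prime factors: 11, 13, 31
φ(4433) = 4433 × (1-1/11) × (1-1/13) × (1-1/31)
= 4433 × 10/11 × 12/13 × 30/31 = 3600

φ(4433) = 3600


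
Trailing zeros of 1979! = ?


floor(1979/5) = 395
floor(1979/25) = 79
floor(1979/125) = 15
floor(1979/625) = 3
Total = 492

492 trailing zeros


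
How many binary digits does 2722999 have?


2722999 in base 2 = 1010011000110010110111
Number of digits = 22

22 digits (base 2)


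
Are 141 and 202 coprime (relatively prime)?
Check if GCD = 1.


Euclidean algorithm:
202 = 1 * 141 + 61
141 = 2 * 61 + 19
61 = 3 * 19 + 4
19 = 4 * 4 + 3
4 = 1 * 3 + 1
3 = 3 * 1 + 0
GCD(141, 202) = 1

Yes, coprime (GCD = 1)


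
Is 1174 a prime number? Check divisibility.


1174 / 2 = 587 (exact division)
1174 is NOT prime.

No, 1174 is not prime


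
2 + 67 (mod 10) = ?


2 + 67 = 69
69 mod 10 = 9


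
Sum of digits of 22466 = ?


2 + 2 + 4 + 6 + 6 = 20


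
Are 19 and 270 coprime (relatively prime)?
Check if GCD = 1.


Euclidean algorithm:
270 = 14 * 19 + 4
19 = 4 * 4 + 3
4 = 1 * 3 + 1
3 = 3 * 1 + 0
GCD(19, 270) = 1

Yes, coprime (GCD = 1)


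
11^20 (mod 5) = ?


11^1 mod 5 = 1
11^2 mod 5 = 1
11^3 mod 5 = 1
11^4 mod 5 = 1
11^5 mod 5 = 1
11^6 mod 5 = 1
11^7 mod 5 = 1
11^8 mod 5 = 1
11^9 mod 5 = 1
11^10 mod 5 = 1
11^11 mod 5 = 1
11^12 mod 5 = 1
11^13 mod 5 = 1
11^14 mod 5 = 1
11^15 mod 5 = 1
11^16 mod 5 = 1
11^17 mod 5 = 1
11^18 mod 5 = 1
11^19 mod 5 = 1
11^20 mod 5 = 1


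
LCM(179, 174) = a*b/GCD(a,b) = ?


GCD(179, 174) = 1
LCM = 179*174/1 = 31146/1 = 31146

LCM = 31146


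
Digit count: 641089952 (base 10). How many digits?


641089952 has 9 digits in base 10
floor(log10(641089952)) + 1 = floor(8.8069) + 1 = 9

9 digits (base 10)


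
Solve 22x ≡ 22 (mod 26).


GCD(22, 26) = 2 divides 22
Divide: 11x ≡ 11 (mod 13)
x ≡ 1 (mod 13)


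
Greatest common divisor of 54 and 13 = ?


54 = 4 * 13 + 2
13 = 6 * 2 + 1
2 = 2 * 1 + 0
GCD = 1


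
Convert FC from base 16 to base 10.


FC (base 16) = 252 (decimal)
252 (decimal) = 252 (base 10)


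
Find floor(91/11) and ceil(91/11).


91/11 = 8.2727
floor = 8
ceil = 9

floor = 8, ceil = 9


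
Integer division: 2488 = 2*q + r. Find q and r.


2488 = 2 * 1244 + 0
Check: 2488 + 0 = 2488

q = 1244, r = 0


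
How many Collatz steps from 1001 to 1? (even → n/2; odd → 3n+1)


1001 → 3004 → 1502 → 751 → 2254 → 1127 → 3382 → 1691 → 5074 → 2537 → 7612 → 3806 → 1903 → 5710 → 2855 → 8566 → 4283 → 12850 → 6425 → 19276 → 9638 → 4819 → 14458 → 7229 → 21688 → 10844 → 5422 → 2711 → 8134 → 4067 → 12202 → 6101 → 18304 → 9152 → 4576 → 2288 → 1144 → 572 → 286 → 143 → 430 → 215 → 646 → 323 → 970 → 485 → 1456 → 728 → 364 → 182 → 91 → 274 → 137 → 412 → 206 → 103 → 310 → 155 → 466 → 233 → 700 → 350 → 175 → 526 → 263 → 790 → 395 → 1186 → 593 → 1780 → 890 → 445 → 1336 → 668 → 334 → 167 → 502 → 251 → 754 → 377 → 1132 → 566 → 283 → 850 → 425 → 1276 → 638 → 319 → 958 → 479 → 1438 → 719 → 2158 → 1079 → 3238 → 1619 → 4858 → 2429 → 7288 → 3644 → 1822 → 911 → 2734 → 1367 → 4102 → 2051 → 6154 → 3077 → 9232 → 4616 → 2308 → 1154 → 577 → 1732 → 866 → 433 → 1300 → 650 → 325 → 976 → 488 → 244 → 122 → 61 → 184 → 92 → 46 → 23 → 70 → 35 → 106 → 53 → 160 → 80 → 40 → 20 → 10 → 5 → 16 → 8 → 4 → 2 → 1
Total steps = 142

142 steps


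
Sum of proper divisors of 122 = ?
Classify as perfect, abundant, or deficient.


Proper divisors: 1, 2, 61
Sum = 1 + 2 + 61 = 64
64 < 122 → deficient

s(122) = 64 (deficient)


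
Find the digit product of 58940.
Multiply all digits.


5 × 8 × 9 × 4 × 0 = 0


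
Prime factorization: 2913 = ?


2913 / 3 = 971
971 / 971 = 1
2913 = 3 × 971


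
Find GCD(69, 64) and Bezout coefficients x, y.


Tabular extended Euclidean (each row: r = 69*s + 64*t):
r=69, s=1, t=0
r=64, s=0, t=1
q=1: r=5, s=1, t=-1   [69*(1) + 64*(-1) = 5]
q=12: r=4, s=-12, t=13   [69*(-12) + 64*(13) = 4]
q=1: r=1, s=13, t=-14   [69*(13) + 64*(-14) = 1]
q=4: r=0, s=-64, t=69   [69*(-64) + 64*(69) = 0]
GCD = 1; from the row with r=1: x=13, y=-14
Check: 69*(13) + 64*(-14) = 897 - 896 = 1

GCD = 1, x = 13, y = -14


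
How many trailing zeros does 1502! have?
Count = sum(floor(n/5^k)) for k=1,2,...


floor(1502/5) = 300
floor(1502/25) = 60
floor(1502/125) = 12
floor(1502/625) = 2
Total = 374

374 trailing zeros


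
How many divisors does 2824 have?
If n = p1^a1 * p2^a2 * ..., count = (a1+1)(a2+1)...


2824 = 2^3 × 353^1
d(2824) = (3+1) × (1+1) = 8

8 divisors


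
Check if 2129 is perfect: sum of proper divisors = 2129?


Proper divisors of 2129: 1
Sum = 1 = 1

No, 2129 is not perfect (1 ≠ 2129)


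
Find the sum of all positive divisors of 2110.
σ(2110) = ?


Divisors of 2110: 1, 2, 5, 10, 211, 422, 1055, 2110
Sum = 1 + 2 + 5 + 10 + 211 + 422 + 1055 + 2110 = 3816

σ(2110) = 3816


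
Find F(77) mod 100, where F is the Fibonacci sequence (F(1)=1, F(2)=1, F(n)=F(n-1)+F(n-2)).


F(k) mod 100 for k=1..77:
1, 1, 2, 3, 5, 8, 13, 21, 34, 55, 89, 44, 33, 77, 10, 87, 97, 84, 81, 65, 46, 11, 57, 68, 25, 93, 18, 11, 29, 40, 69, 9, 78, 87, 65, 52, 17, 69, 86, 55, 41, 96, 37, 33, 70, 3, 73, 76, 49, 25, 74, 99, 73, 72, 45, 17, 62, 79, 41, 20, 61, 81, 42, 23, 65, 88, 53, 41, 94, 35, 29, 64, 93, 57, 50, 7, 57
F(77) mod 100 = 57


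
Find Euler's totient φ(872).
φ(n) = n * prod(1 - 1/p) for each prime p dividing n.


872 = 2^3 × 109
Prime factors: 2, 109
φ(872) = 872 × (1-1/2) × (1-1/109)
= 872 × 1/2 × 108/109 = 432

φ(872) = 432


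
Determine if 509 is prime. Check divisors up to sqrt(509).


Check divisors up to sqrt(509) = 22.5610
No divisors found.
509 is prime.

Yes, 509 is prime


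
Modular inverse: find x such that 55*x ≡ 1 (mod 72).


Use the extended Euclidean algorithm on (72, 55); each row r = 72*s + 55*t:
r=72, s=1, t=0
r=55, s=0, t=1
q=1: r=17, s=1, t=-1   [72*(1) + 55*(-1) = 17]
q=3: r=4, s=-3, t=4   [72*(-3) + 55*(4) = 4]
q=4: r=1, s=13, t=-17   [72*(13) + 55*(-17) = 1]
q=4: r=0, s=-55, t=72   [72*(-55) + 55*(72) = 0]
GCD = 1 with t = -17, so 55*(-17) ≡ 1 (mod 72)
Inverse = -17 mod 72 = 55
Check: 55 * 55 = 3025 ≡ 1 (mod 72)

55^(-1) ≡ 55 (mod 72)


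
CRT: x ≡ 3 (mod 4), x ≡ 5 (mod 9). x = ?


M = 4*9 = 36
M1 = M/4 = 9, M2 = M/9 = 4
M1^(-1) mod 4 = 1, M2^(-1) mod 9 = 7
x = 3*9*1 + 5*4*7 = 167
167 mod 36 = 23
Check: 23 mod 4 = 3 ✓, 23 mod 9 = 5 ✓

x ≡ 23 (mod 36)


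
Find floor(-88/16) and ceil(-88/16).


-88/16 = -5.5000
floor = -6
ceil = -5

floor = -6, ceil = -5


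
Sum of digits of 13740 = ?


1 + 3 + 7 + 4 + 0 = 15


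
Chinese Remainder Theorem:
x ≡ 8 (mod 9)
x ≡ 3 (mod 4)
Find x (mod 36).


M = 9*4 = 36
M1 = M/9 = 4, M2 = M/4 = 9
M1^(-1) mod 9 = 7, M2^(-1) mod 4 = 1
x = 8*4*7 + 3*9*1 = 251
251 mod 36 = 35
Check: 35 mod 9 = 8 ✓, 35 mod 4 = 3 ✓

x ≡ 35 (mod 36)


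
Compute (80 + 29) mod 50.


80 + 29 = 109
109 mod 50 = 9


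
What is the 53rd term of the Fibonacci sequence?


Sequence: 1, 1, 2, 3, 5, 8, 13, 21, 34, 55, 89, 144, 233, 377, 610, 987, 1597, 2584, 4181, 6765, 10946, 17711, 28657, 46368, 75025, 121393, 196418, 317811, 514229, 832040, 1346269, 2178309, 3524578, 5702887, 9227465, 14930352, 24157817, 39088169, 63245986, 102334155, 165580141, 267914296, 433494437, 701408733, 1134903170, 1836311903, 2971215073, 4807526976, 7778742049, 12586269025, 20365011074, 32951280099, 53316291173
F(53) = 53316291173


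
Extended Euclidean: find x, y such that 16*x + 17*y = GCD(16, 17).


Tabular extended Euclidean (each row: r = 16*s + 17*t):
r=16, s=1, t=0
r=17, s=0, t=1
q=0: r=16, s=1, t=0   [16*(1) + 17*(0) = 16]
q=1: r=1, s=-1, t=1   [16*(-1) + 17*(1) = 1]
q=16: r=0, s=17, t=-16   [16*(17) + 17*(-16) = 0]
GCD = 1; from the row with r=1: x=-1, y=1
Check: 16*(-1) + 17*(1) = -16 + 17 = 1

GCD = 1, x = -1, y = 1


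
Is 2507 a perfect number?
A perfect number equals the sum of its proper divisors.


Proper divisors of 2507: 1, 23, 109
Sum = 1 + 23 + 109 = 133

No, 2507 is not perfect (133 ≠ 2507)


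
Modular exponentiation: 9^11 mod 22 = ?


9^1 mod 22 = 9
9^2 mod 22 = 15
9^3 mod 22 = 3
9^4 mod 22 = 5
9^5 mod 22 = 1
9^6 mod 22 = 9
9^7 mod 22 = 15
9^8 mod 22 = 3
9^9 mod 22 = 5
9^10 mod 22 = 1
9^11 mod 22 = 9


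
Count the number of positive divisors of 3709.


3709 = 3709^1
d(3709) = (1+1) = 2

2 divisors


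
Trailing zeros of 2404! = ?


floor(2404/5) = 480
floor(2404/25) = 96
floor(2404/125) = 19
floor(2404/625) = 3
Total = 598

598 trailing zeros


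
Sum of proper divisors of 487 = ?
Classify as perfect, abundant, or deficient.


Proper divisors: 1
Sum = 1 = 1
1 < 487 → deficient

s(487) = 1 (deficient)


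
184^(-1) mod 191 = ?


Use the extended Euclidean algorithm on (191, 184); each row r = 191*s + 184*t:
r=191, s=1, t=0
r=184, s=0, t=1
q=1: r=7, s=1, t=-1   [191*(1) + 184*(-1) = 7]
q=26: r=2, s=-26, t=27   [191*(-26) + 184*(27) = 2]
q=3: r=1, s=79, t=-82   [191*(79) + 184*(-82) = 1]
q=2: r=0, s=-184, t=191   [191*(-184) + 184*(191) = 0]
GCD = 1 with t = -82, so 184*(-82) ≡ 1 (mod 191)
Inverse = -82 mod 191 = 109
Check: 184 * 109 = 20056 ≡ 1 (mod 191)

184^(-1) ≡ 109 (mod 191)


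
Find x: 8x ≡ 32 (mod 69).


GCD(8, 69) = 1, unique solution
a^(-1) mod 69 = 26
x = 26 * 32 mod 69 = 4

x ≡ 4 (mod 69)


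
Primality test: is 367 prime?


Check divisors up to sqrt(367) = 19.1572
No divisors found.
367 is prime.

Yes, 367 is prime


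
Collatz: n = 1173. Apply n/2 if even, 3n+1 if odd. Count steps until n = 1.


1173 → 3520 → 1760 → 880 → 440 → 220 → 110 → 55 → 166 → 83 → 250 → 125 → 376 → 188 → 94 → 47 → 142 → 71 → 214 → 107 → 322 → 161 → 484 → 242 → 121 → 364 → 182 → 91 → 274 → 137 → 412 → 206 → 103 → 310 → 155 → 466 → 233 → 700 → 350 → 175 → 526 → 263 → 790 → 395 → 1186 → 593 → 1780 → 890 → 445 → 1336 → 668 → 334 → 167 → 502 → 251 → 754 → 377 → 1132 → 566 → 283 → 850 → 425 → 1276 → 638 → 319 → 958 → 479 → 1438 → 719 → 2158 → 1079 → 3238 → 1619 → 4858 → 2429 → 7288 → 3644 → 1822 → 911 → 2734 → 1367 → 4102 → 2051 → 6154 → 3077 → 9232 → 4616 → 2308 → 1154 → 577 → 1732 → 866 → 433 → 1300 → 650 → 325 → 976 → 488 → 244 → 122 → 61 → 184 → 92 → 46 → 23 → 70 → 35 → 106 → 53 → 160 → 80 → 40 → 20 → 10 → 5 → 16 → 8 → 4 → 2 → 1
Total steps = 119

119 steps


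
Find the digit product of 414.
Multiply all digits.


4 × 1 × 4 = 16


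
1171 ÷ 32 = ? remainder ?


1171 = 32 * 36 + 19
Check: 1152 + 19 = 1171

q = 36, r = 19


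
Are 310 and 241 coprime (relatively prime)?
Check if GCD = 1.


Euclidean algorithm:
310 = 1 * 241 + 69
241 = 3 * 69 + 34
69 = 2 * 34 + 1
34 = 34 * 1 + 0
GCD(310, 241) = 1

Yes, coprime (GCD = 1)


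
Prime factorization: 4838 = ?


4838 / 2 = 2419
2419 / 41 = 59
59 / 59 = 1
4838 = 2 × 41 × 59


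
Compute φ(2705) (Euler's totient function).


2705 = 5 × 541
Prime factors: 5, 541
φ(2705) = 2705 × (1-1/5) × (1-1/541)
= 2705 × 4/5 × 540/541 = 2160

φ(2705) = 2160


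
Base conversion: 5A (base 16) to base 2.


5A (base 16) = 90 (decimal)
90 (decimal) = 1011010 (base 2)


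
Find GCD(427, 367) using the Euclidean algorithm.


427 = 1 * 367 + 60
367 = 6 * 60 + 7
60 = 8 * 7 + 4
7 = 1 * 4 + 3
4 = 1 * 3 + 1
3 = 3 * 1 + 0
GCD = 1


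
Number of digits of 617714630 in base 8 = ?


617714630 in base 8 = 4464311706
Number of digits = 10

10 digits (base 8)


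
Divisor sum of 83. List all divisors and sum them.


Divisors of 83: 1, 83
Sum = 1 + 83 = 84

σ(83) = 84


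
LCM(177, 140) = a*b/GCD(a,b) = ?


GCD(177, 140) = 1
LCM = 177*140/1 = 24780/1 = 24780

LCM = 24780


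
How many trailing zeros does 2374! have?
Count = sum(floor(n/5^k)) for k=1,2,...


floor(2374/5) = 474
floor(2374/25) = 94
floor(2374/125) = 18
floor(2374/625) = 3
Total = 589

589 trailing zeros


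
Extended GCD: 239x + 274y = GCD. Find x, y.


Tabular extended Euclidean (each row: r = 239*s + 274*t):
r=239, s=1, t=0
r=274, s=0, t=1
q=0: r=239, s=1, t=0   [239*(1) + 274*(0) = 239]
q=1: r=35, s=-1, t=1   [239*(-1) + 274*(1) = 35]
q=6: r=29, s=7, t=-6   [239*(7) + 274*(-6) = 29]
q=1: r=6, s=-8, t=7   [239*(-8) + 274*(7) = 6]
q=4: r=5, s=39, t=-34   [239*(39) + 274*(-34) = 5]
q=1: r=1, s=-47, t=41   [239*(-47) + 274*(41) = 1]
q=5: r=0, s=274, t=-239   [239*(274) + 274*(-239) = 0]
GCD = 1; from the row with r=1: x=-47, y=41
Check: 239*(-47) + 274*(41) = -11233 + 11234 = 1

GCD = 1, x = -47, y = 41


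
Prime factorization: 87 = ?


87 / 3 = 29
29 / 29 = 1
87 = 3 × 29


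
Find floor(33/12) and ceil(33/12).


33/12 = 2.7500
floor = 2
ceil = 3

floor = 2, ceil = 3


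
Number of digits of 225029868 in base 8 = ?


225029868 in base 8 = 1532327354
Number of digits = 10

10 digits (base 8)


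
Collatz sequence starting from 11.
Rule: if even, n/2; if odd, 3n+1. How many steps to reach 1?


11 → 34 → 17 → 52 → 26 → 13 → 40 → 20 → 10 → 5 → 16 → 8 → 4 → 2 → 1
Total steps = 14

14 steps


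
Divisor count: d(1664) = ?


1664 = 2^7 × 13^1
d(1664) = (7+1) × (1+1) = 16

16 divisors


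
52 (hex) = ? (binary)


52 (base 16) = 82 (decimal)
82 (decimal) = 1010010 (base 2)


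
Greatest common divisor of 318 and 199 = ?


318 = 1 * 199 + 119
199 = 1 * 119 + 80
119 = 1 * 80 + 39
80 = 2 * 39 + 2
39 = 19 * 2 + 1
2 = 2 * 1 + 0
GCD = 1


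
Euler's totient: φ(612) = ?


612 = 2^2 × 3^2 × 17
Prime factors: 2, 3, 17
φ(612) = 612 × (1-1/2) × (1-1/3) × (1-1/17)
= 612 × 1/2 × 2/3 × 16/17 = 192

φ(612) = 192


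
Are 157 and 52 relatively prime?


Euclidean algorithm:
157 = 3 * 52 + 1
52 = 52 * 1 + 0
GCD(157, 52) = 1

Yes, coprime (GCD = 1)


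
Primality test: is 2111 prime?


Check divisors up to sqrt(2111) = 45.9456
No divisors found.
2111 is prime.

Yes, 2111 is prime


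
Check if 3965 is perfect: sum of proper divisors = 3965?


Proper divisors of 3965: 1, 5, 13, 61, 65, 305, 793
Sum = 1 + 5 + 13 + 61 + 65 + 305 + 793 = 1243

No, 3965 is not perfect (1243 ≠ 3965)


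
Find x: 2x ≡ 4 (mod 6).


GCD(2, 6) = 2 divides 4
Divide: 1x ≡ 2 (mod 3)
x ≡ 2 (mod 3)


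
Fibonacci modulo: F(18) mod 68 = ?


F(k) mod 68 for k=1..18:
1, 1, 2, 3, 5, 8, 13, 21, 34, 55, 21, 8, 29, 37, 66, 35, 33, 0
F(18) mod 68 = 0


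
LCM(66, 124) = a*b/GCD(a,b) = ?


GCD(66, 124) = 2
LCM = 66*124/2 = 8184/2 = 4092

LCM = 4092


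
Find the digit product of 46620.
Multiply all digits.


4 × 6 × 6 × 2 × 0 = 0


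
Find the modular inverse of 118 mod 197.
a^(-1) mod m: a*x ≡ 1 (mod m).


Use the extended Euclidean algorithm on (197, 118); each row r = 197*s + 118*t:
r=197, s=1, t=0
r=118, s=0, t=1
q=1: r=79, s=1, t=-1   [197*(1) + 118*(-1) = 79]
q=1: r=39, s=-1, t=2   [197*(-1) + 118*(2) = 39]
q=2: r=1, s=3, t=-5   [197*(3) + 118*(-5) = 1]
q=39: r=0, s=-118, t=197   [197*(-118) + 118*(197) = 0]
GCD = 1 with t = -5, so 118*(-5) ≡ 1 (mod 197)
Inverse = -5 mod 197 = 192
Check: 118 * 192 = 22656 ≡ 1 (mod 197)

118^(-1) ≡ 192 (mod 197)


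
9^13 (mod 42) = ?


9^1 mod 42 = 9
9^2 mod 42 = 39
9^3 mod 42 = 15
9^4 mod 42 = 9
9^5 mod 42 = 39
9^6 mod 42 = 15
9^7 mod 42 = 9
9^8 mod 42 = 39
9^9 mod 42 = 15
9^10 mod 42 = 9
9^11 mod 42 = 39
9^12 mod 42 = 15
9^13 mod 42 = 9


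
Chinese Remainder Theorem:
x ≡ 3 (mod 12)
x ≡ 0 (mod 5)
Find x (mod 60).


M = 12*5 = 60
M1 = M/12 = 5, M2 = M/5 = 12
M1^(-1) mod 12 = 5, M2^(-1) mod 5 = 3
x = 3*5*5 + 0*12*3 = 75
75 mod 60 = 15
Check: 15 mod 12 = 3 ✓, 15 mod 5 = 0 ✓

x ≡ 15 (mod 60)


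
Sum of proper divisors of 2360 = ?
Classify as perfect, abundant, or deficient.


Proper divisors: 1, 2, 4, 5, 8, 10, 20, 40, 59, 118, 236, 295, 472, 590, 1180
Sum = 1 + 2 + 4 + 5 + 8 + 10 + 20 + 40 + 59 + 118 + 236 + 295 + 472 + 590 + 1180 = 3040
3040 > 2360 → abundant

s(2360) = 3040 (abundant)


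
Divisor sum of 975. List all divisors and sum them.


Divisors of 975: 1, 3, 5, 13, 15, 25, 39, 65, 75, 195, 325, 975
Sum = 1 + 3 + 5 + 13 + 15 + 25 + 39 + 65 + 75 + 195 + 325 + 975 = 1736

σ(975) = 1736


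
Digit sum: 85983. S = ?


8 + 5 + 9 + 8 + 3 = 33


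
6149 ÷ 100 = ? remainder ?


6149 = 100 * 61 + 49
Check: 6100 + 49 = 6149

q = 61, r = 49


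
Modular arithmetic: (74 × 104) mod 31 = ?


74 × 104 = 7696
7696 mod 31 = 8


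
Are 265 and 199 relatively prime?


Euclidean algorithm:
265 = 1 * 199 + 66
199 = 3 * 66 + 1
66 = 66 * 1 + 0
GCD(265, 199) = 1

Yes, coprime (GCD = 1)


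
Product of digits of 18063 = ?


1 × 8 × 0 × 6 × 3 = 0


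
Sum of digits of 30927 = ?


3 + 0 + 9 + 2 + 7 = 21


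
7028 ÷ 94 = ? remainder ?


7028 = 94 * 74 + 72
Check: 6956 + 72 = 7028

q = 74, r = 72


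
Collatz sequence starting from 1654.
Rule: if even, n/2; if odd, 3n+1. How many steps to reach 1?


1654 → 827 → 2482 → 1241 → 3724 → 1862 → 931 → 2794 → 1397 → 4192 → 2096 → 1048 → 524 → 262 → 131 → 394 → 197 → 592 → 296 → 148 → 74 → 37 → 112 → 56 → 28 → 14 → 7 → 22 → 11 → 34 → 17 → 52 → 26 → 13 → 40 → 20 → 10 → 5 → 16 → 8 → 4 → 2 → 1
Total steps = 42

42 steps


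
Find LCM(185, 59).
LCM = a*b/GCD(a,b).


GCD(185, 59) = 1
LCM = 185*59/1 = 10915/1 = 10915

LCM = 10915


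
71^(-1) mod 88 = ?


Use the extended Euclidean algorithm on (88, 71); each row r = 88*s + 71*t:
r=88, s=1, t=0
r=71, s=0, t=1
q=1: r=17, s=1, t=-1   [88*(1) + 71*(-1) = 17]
q=4: r=3, s=-4, t=5   [88*(-4) + 71*(5) = 3]
q=5: r=2, s=21, t=-26   [88*(21) + 71*(-26) = 2]
q=1: r=1, s=-25, t=31   [88*(-25) + 71*(31) = 1]
q=2: r=0, s=71, t=-88   [88*(71) + 71*(-88) = 0]
GCD = 1 with t = 31, so 71*(31) ≡ 1 (mod 88)
Inverse = 31 mod 88 = 31
Check: 71 * 31 = 2201 ≡ 1 (mod 88)

71^(-1) ≡ 31 (mod 88)


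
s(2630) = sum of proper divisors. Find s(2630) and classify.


Proper divisors: 1, 2, 5, 10, 263, 526, 1315
Sum = 1 + 2 + 5 + 10 + 263 + 526 + 1315 = 2122
2122 < 2630 → deficient

s(2630) = 2122 (deficient)


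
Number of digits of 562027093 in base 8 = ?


562027093 in base 8 = 4137755125
Number of digits = 10

10 digits (base 8)


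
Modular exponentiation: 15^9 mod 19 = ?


15^1 mod 19 = 15
15^2 mod 19 = 16
15^3 mod 19 = 12
15^4 mod 19 = 9
15^5 mod 19 = 2
15^6 mod 19 = 11
15^7 mod 19 = 13
15^8 mod 19 = 5
15^9 mod 19 = 18


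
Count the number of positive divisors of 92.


92 = 2^2 × 23^1
d(92) = (2+1) × (1+1) = 6

6 divisors


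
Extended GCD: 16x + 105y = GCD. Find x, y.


Tabular extended Euclidean (each row: r = 16*s + 105*t):
r=16, s=1, t=0
r=105, s=0, t=1
q=0: r=16, s=1, t=0   [16*(1) + 105*(0) = 16]
q=6: r=9, s=-6, t=1   [16*(-6) + 105*(1) = 9]
q=1: r=7, s=7, t=-1   [16*(7) + 105*(-1) = 7]
q=1: r=2, s=-13, t=2   [16*(-13) + 105*(2) = 2]
q=3: r=1, s=46, t=-7   [16*(46) + 105*(-7) = 1]
q=2: r=0, s=-105, t=16   [16*(-105) + 105*(16) = 0]
GCD = 1; from the row with r=1: x=46, y=-7
Check: 16*(46) + 105*(-7) = 736 - 735 = 1

GCD = 1, x = 46, y = -7


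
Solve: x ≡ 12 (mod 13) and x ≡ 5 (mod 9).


M = 13*9 = 117
M1 = M/13 = 9, M2 = M/9 = 13
M1^(-1) mod 13 = 3, M2^(-1) mod 9 = 7
x = 12*9*3 + 5*13*7 = 779
779 mod 117 = 77
Check: 77 mod 13 = 12 ✓, 77 mod 9 = 5 ✓

x ≡ 77 (mod 117)


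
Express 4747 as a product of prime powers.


4747 / 47 = 101
101 / 101 = 1
4747 = 47 × 101


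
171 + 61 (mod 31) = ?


171 + 61 = 232
232 mod 31 = 15


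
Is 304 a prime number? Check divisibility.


304 / 2 = 152 (exact division)
304 is NOT prime.

No, 304 is not prime


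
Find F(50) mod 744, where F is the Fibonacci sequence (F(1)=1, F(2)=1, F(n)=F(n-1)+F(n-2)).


F(k) mod 744 for k=1..50:
1, 1, 2, 3, 5, 8, 13, 21, 34, 55, 89, 144, 233, 377, 610, 243, 109, 352, 461, 69, 530, 599, 385, 240, 625, 121, 2, 123, 125, 248, 373, 621, 250, 127, 377, 504, 137, 641, 34, 675, 709, 640, 605, 501, 362, 119, 481, 600, 337, 193
F(50) mod 744 = 193
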